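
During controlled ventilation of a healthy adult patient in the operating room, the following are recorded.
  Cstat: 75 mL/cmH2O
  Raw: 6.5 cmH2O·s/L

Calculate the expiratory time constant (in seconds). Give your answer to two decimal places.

0.49

τ = R × C = 6.5 × 75 mL/cmH2O = 6.5 × 0.075 L/cmH2O = 0.4875 s.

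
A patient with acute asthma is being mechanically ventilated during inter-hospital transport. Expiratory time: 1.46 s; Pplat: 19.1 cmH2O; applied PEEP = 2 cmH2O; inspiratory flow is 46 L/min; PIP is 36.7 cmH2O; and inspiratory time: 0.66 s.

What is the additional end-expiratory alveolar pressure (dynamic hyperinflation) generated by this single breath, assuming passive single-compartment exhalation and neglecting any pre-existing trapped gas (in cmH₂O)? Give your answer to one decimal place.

2.0

Flow: 46 L/min ÷ 60 = 0.7667 L/s.
Vt = flow × Ti = 0.7667 L/s × 0.66 s × 1000 mL/L = 506.02 mL.
R = (PIP − Pplat)/V̇ = (36.7 − 19.1) / 0.7667 = 17.6/0.7667 = 22.956 cmH2O·s/L.
C = Vt/(Pplat − PEEP) = 506.02 / (19.1 − 2) = 506.02/17.1 = 29.592 mL/cmH2O.
τ = R × C = 22.956 × 0.02959 L/cmH2O = 0.6793 s.
Fraction remaining = e^(−Te/τ) = e^(−1.46/0.6793) = 0.1166; trapped volume = 506.02 × 0.1166 = 59.002 mL.
Additional alveolar pressure from trapping ≈ V_trapped / C = 59.002 / 29.592 = 1.994 cmH2O.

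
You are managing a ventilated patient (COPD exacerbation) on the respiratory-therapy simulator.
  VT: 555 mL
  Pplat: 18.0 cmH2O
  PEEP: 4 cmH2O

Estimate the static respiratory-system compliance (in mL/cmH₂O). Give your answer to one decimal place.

39.6

Cstat = Vt / (Pplat − PEEP) = 555 / (18.0 − 4) = 555 / 14.0 = 39.643 mL/cmH2O.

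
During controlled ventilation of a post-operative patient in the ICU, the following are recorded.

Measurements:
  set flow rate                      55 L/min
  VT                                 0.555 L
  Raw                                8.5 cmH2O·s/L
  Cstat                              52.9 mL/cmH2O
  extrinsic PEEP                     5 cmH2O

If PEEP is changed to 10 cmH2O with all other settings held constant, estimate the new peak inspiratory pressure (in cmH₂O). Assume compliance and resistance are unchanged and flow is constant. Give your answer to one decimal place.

Flow: 55 L/min ÷ 60 = 0.9167 L/s.
PIP = Vt/C + R·V̇ + PEEP (constant-flow equation of motion).
Only the baseline term changes: ΔPIP = ΔPEEP = 10 − 5 = 5.0 cmH2O.
Original PIP = 555/52.9 + 8.5×0.9167 + 5 = 23.283 cmH2O; new PIP = 23.283 + (5.0) = 28.283 cmH2O.

28.3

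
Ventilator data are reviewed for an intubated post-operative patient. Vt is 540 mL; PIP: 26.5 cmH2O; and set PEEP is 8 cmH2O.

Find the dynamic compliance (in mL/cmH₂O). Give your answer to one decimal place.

Dynamic compliance = Vt / (PIP − PEEP) = 540 / (26.5 − 8) = 540 / 18.5 = 29.189 mL/cmH2O.

29.2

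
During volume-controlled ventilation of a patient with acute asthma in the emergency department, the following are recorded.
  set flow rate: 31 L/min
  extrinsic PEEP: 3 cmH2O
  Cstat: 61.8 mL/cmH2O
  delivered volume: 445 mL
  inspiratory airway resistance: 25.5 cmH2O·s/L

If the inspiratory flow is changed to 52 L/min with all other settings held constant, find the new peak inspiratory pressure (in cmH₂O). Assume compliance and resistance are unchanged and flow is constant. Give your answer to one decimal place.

32.3

Flow: 31 L/min ÷ 60 = 0.5167 L/s.
New flow: 52 L/min ÷ 60 = 0.8667 L/s.
PIP = Vt/C + R·V̇ + PEEP (constant-flow equation of motion).
Only the resistive term changes: ΔPIP = R × ΔV̇ = 25.5 × (0.8667 − 0.5167) = 25.5 × 0.35 = 8.925 cmH2O.
Original PIP = 445/61.8 + 25.5×0.5167 + 3 = 23.376 cmH2O; new PIP = 23.376 + (8.925) = 32.301 cmH2O.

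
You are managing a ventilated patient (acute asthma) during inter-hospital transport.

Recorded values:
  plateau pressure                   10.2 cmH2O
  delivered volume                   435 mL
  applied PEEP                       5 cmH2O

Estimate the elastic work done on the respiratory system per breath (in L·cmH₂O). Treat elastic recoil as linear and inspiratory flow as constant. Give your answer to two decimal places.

Elastic work ≈ ½ × (Pplat − PEEP) × Vt = 0.5 × (10.2 − 5) × 0.435 L = 0.5 × 5.2 × 0.435 = 1.131 L·cmH2O.

1.13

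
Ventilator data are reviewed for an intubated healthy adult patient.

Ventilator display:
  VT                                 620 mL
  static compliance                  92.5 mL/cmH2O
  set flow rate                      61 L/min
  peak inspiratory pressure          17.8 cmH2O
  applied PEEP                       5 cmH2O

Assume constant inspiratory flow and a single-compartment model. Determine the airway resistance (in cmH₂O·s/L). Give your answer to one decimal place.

Flow: 61 L/min ÷ 60 = 1.0167 L/s.
Equation of motion (constant flow): PIP = Vt/C + R·V̇ + PEEP.
R·V̇ = PIP − Vt/C − PEEP = 17.8 − 620/92.5 − 5 = 17.8 − 6.703 − 5 = 6.097 cmH2O.
R = 6.097 / 1.0167 = 5.997 cmH2O·s/L.

6.0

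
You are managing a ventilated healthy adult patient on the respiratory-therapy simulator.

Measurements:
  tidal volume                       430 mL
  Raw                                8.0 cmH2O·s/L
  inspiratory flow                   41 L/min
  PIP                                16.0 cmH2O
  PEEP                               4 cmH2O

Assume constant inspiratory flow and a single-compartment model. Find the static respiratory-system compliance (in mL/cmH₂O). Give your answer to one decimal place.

Flow: 41 L/min ÷ 60 = 0.6833 L/s.
Equation of motion (constant flow): PIP = Vt/C + R·V̇ + PEEP.
Vt/C = PIP − R·V̇ − PEEP = 16.0 − 8.0×0.6833 − 4 = 16.0 − 5.466 − 4 = 6.534 cmH2O.
C = Vt / 6.534 = 430 / 6.534 = 65.81 mL/cmH2O.

65.8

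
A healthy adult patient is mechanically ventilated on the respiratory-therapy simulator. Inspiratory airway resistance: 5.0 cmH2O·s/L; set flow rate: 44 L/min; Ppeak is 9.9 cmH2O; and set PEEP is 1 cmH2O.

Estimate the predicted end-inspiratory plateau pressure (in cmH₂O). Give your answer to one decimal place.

6.2

Flow: 44 L/min ÷ 60 = 0.7333 L/s.
Pplat = PIP − Raw × flow = 9.9 − 5.0 × 0.7333 = 9.9 − 3.667 = 6.233 cmH2O.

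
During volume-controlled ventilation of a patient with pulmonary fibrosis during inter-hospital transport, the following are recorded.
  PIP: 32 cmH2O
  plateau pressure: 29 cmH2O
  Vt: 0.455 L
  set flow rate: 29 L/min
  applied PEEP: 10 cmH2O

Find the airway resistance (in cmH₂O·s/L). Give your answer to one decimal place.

6.2

Flow: 29 L/min ÷ 60 = 0.4833 L/s.
Raw = (PIP − Pplat) / flow = (32 − 29) / 0.4833 = 3.0 / 0.4833 = 6.207 cmH2O·s/L.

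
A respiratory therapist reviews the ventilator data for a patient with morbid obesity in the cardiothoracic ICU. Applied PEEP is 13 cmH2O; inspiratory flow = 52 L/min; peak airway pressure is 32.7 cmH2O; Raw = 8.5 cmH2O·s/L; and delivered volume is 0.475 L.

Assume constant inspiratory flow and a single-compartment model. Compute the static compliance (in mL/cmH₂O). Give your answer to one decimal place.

Flow: 52 L/min ÷ 60 = 0.8667 L/s.
Equation of motion (constant flow): PIP = Vt/C + R·V̇ + PEEP.
Vt/C = PIP − R·V̇ − PEEP = 32.7 − 8.5×0.8667 − 13 = 32.7 − 7.367 − 13 = 12.333 cmH2O.
C = Vt / 12.333 = 475 / 12.333 = 38.515 mL/cmH2O.

38.5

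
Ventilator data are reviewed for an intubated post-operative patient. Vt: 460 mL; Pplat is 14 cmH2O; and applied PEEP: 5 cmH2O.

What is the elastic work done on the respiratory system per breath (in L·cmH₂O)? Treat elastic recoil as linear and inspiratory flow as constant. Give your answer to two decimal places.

Elastic work ≈ ½ × (Pplat − PEEP) × Vt = 0.5 × (14 − 5) × 0.460 L = 0.5 × 9.0 × 0.460 = 2.07 L·cmH2O.

2.07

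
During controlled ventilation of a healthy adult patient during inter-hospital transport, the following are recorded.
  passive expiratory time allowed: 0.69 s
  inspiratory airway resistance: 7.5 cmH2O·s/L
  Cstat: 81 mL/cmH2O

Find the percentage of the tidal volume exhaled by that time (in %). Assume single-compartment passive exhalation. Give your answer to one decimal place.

τ = R × C = 7.5 × 81 mL/cmH2O = 7.5 × 0.081 L/cmH2O = 0.6075 s.
Passive exhalation: V(t)/V₀ = e^(−t/τ) = e^(−0.69/0.6075) = 0.3212.
Fraction exhaled = 1 − 0.3212 = 0.6788 → 67.88%.

67.9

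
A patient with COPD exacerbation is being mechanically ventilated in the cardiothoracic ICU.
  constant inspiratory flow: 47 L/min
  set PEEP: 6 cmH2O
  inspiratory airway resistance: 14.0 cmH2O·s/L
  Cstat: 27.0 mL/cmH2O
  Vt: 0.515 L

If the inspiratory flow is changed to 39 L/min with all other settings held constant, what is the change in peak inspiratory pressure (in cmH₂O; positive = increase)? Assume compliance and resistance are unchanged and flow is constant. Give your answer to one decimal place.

-1.9

Flow: 47 L/min ÷ 60 = 0.7833 L/s.
New flow: 39 L/min ÷ 60 = 0.65 L/s.
PIP = Vt/C + R·V̇ + PEEP (constant-flow equation of motion).
Only the resistive term changes: ΔPIP = R × ΔV̇ = 14.0 × (0.65 − 0.7833) = 14.0 × -0.1333 = -1.866 cmH2O.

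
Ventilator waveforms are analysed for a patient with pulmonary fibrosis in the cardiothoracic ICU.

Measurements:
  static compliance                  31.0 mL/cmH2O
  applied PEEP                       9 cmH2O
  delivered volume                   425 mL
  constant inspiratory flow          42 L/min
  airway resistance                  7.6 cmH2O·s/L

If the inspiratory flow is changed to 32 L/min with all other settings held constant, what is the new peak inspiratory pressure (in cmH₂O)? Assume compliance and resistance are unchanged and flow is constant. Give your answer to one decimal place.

Flow: 42 L/min ÷ 60 = 0.7 L/s.
New flow: 32 L/min ÷ 60 = 0.5333 L/s.
PIP = Vt/C + R·V̇ + PEEP (constant-flow equation of motion).
Only the resistive term changes: ΔPIP = R × ΔV̇ = 7.6 × (0.5333 − 0.7) = 7.6 × -0.1667 = -1.267 cmH2O.
Original PIP = 425/31.0 + 7.6×0.7 + 9 = 28.03 cmH2O; new PIP = 28.03 + (-1.267) = 26.763 cmH2O.

26.8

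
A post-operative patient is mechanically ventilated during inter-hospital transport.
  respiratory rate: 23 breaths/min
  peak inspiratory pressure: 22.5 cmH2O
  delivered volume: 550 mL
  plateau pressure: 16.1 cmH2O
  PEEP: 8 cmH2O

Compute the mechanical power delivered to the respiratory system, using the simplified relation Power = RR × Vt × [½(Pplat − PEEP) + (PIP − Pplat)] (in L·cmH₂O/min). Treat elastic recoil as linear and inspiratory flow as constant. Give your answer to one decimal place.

132.2

Per-breath work = Vt × [½(Pplat−PEEP) + (PIP−Pplat)] = 0.550 × [0.5×8.1 + 6.4] = 0.550 × 10.45 = 5.748 L·cmH2O.
Power = 23 × 5.748 = 132.2 L·cmH2O/min.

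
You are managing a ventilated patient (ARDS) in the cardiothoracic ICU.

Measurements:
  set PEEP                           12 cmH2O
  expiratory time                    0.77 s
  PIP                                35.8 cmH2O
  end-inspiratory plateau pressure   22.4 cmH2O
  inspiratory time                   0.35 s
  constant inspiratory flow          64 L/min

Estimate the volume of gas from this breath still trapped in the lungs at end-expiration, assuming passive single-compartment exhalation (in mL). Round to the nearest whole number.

Flow: 64 L/min ÷ 60 = 1.0667 L/s.
Vt = flow × Ti = 1.0667 L/s × 0.35 s × 1000 mL/L = 373.35 mL.
R = (PIP − Pplat)/V̇ = (35.8 − 22.4) / 1.0667 = 13.4/1.0667 = 12.562 cmH2O·s/L.
C = Vt/(Pplat − PEEP) = 373.35 / (22.4 − 12) = 373.35/10.4 = 35.899 mL/cmH2O.
τ = R × C = 12.562 × 0.0359 L/cmH2O = 0.451 s.
Fraction remaining = e^(−Te/τ) = e^(−0.77/0.451) = 0.1814.
Trapped volume = 373.35 × 0.1814 = 67.726 mL.

68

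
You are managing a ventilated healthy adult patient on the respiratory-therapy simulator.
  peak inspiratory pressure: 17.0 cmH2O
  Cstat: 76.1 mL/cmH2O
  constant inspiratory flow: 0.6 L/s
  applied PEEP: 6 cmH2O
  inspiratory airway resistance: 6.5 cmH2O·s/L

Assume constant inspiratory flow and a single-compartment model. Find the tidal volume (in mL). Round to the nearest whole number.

Equation of motion (constant flow): PIP = Vt/C + R·V̇ + PEEP.
Vt/C = PIP − R·V̇ − PEEP = 17.0 − 3.9 − 6 = 7.1 cmH2O.
Vt = C × 7.1 = 76.1 × 7.1 = 540.31 mL.

540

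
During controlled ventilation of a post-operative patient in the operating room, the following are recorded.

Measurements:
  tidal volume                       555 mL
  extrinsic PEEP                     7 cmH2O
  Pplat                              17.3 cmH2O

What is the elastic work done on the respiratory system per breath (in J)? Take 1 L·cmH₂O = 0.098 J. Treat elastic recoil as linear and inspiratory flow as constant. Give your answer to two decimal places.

0.28

Elastic work ≈ ½ × (Pplat − PEEP) × Vt = 0.5 × (17.3 − 7) × 0.555 L = 0.5 × 10.3 × 0.555 = 2.858 L·cmH2O.
× 0.098 J/(L·cmH2O) → 0.2801 J.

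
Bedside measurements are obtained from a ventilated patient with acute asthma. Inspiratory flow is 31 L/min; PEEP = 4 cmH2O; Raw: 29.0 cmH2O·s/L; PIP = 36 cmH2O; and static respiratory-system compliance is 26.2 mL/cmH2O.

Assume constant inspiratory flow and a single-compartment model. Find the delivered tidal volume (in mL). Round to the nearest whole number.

446

Flow: 31 L/min ÷ 60 = 0.5167 L/s.
Equation of motion (constant flow): PIP = Vt/C + R·V̇ + PEEP.
Vt/C = PIP − R·V̇ − PEEP = 36 − 14.984 − 4 = 17.016 cmH2O.
Vt = C × 17.016 = 26.2 × 17.016 = 445.82 mL.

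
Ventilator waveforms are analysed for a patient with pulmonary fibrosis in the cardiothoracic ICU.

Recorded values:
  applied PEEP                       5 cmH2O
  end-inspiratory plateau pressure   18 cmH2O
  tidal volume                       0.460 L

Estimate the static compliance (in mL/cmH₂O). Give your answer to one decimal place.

Cstat = Vt / (Pplat − PEEP) = 460 / (18 − 5) = 460 / 13.0 = 35.385 mL/cmH2O.

35.4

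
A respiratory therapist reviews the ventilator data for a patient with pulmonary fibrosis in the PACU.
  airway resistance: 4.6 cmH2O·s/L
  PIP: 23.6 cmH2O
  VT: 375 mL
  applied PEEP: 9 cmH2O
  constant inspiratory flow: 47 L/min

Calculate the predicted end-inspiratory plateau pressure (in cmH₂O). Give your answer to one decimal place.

20.0

Flow: 47 L/min ÷ 60 = 0.7833 L/s.
Pplat = PIP − Raw × flow = 23.6 − 4.6 × 0.7833 = 23.6 − 3.603 = 19.997 cmH2O.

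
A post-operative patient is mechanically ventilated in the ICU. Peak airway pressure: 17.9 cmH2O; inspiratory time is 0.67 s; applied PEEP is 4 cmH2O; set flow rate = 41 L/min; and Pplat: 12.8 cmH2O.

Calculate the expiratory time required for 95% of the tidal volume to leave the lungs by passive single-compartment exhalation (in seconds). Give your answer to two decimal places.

Flow: 41 L/min ÷ 60 = 0.6833 L/s.
Vt = flow × Ti = 0.6833 L/s × 0.67 s × 1000 mL/L = 457.81 mL.
R = (PIP − Pplat)/V̇ = (17.9 − 12.8) / 0.6833 = 5.1/0.6833 = 7.464 cmH2O·s/L.
C = Vt/(Pplat − PEEP) = 457.81 / (12.8 − 4) = 457.81/8.8 = 52.024 mL/cmH2O.
τ = R × C = 7.464 × 0.05202 L/cmH2O = 0.3883 s.
t = −τ·ln(1 − 0.95) = −0.3883·ln(0.05) = 1.163 s.

1.16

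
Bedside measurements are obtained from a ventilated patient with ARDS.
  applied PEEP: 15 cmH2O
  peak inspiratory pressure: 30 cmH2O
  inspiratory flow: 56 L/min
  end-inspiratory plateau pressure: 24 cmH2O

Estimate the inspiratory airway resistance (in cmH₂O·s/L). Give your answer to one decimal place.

6.4

Flow: 56 L/min ÷ 60 = 0.9333 L/s.
Raw = (PIP − Pplat) / flow = (30 − 24) / 0.9333 = 6.0 / 0.9333 = 6.429 cmH2O·s/L.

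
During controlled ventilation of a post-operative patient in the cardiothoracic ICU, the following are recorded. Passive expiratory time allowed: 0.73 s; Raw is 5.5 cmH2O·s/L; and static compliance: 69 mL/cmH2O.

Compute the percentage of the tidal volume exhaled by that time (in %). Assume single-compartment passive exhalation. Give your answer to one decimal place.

85.4

τ = R × C = 5.5 × 69 mL/cmH2O = 5.5 × 0.069 L/cmH2O = 0.3795 s.
Passive exhalation: V(t)/V₀ = e^(−t/τ) = e^(−0.73/0.3795) = 0.1461.
Fraction exhaled = 1 − 0.1461 = 0.8539 → 85.39%.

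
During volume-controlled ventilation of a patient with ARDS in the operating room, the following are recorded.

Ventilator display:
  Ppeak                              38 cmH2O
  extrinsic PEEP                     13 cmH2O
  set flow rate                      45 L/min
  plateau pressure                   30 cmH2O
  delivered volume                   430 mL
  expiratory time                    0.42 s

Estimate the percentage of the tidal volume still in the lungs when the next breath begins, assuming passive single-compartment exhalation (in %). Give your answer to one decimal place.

21.1

Flow: 45 L/min ÷ 60 = 0.75 L/s.
R = (PIP − Pplat)/V̇ = (38 − 30) / 0.75 = 8.0/0.75 = 10.667 cmH2O·s/L.
C = Vt/(Pplat − PEEP) = 430.0 / (30 − 13) = 430.0/17.0 = 25.294 mL/cmH2O.
τ = R × C = 10.667 × 0.02529 L/cmH2O = 0.2698 s.
Fraction remaining at end-expiration = e^(−Te/τ) = e^(−0.42/0.2698) = 0.2108 → 21.08%.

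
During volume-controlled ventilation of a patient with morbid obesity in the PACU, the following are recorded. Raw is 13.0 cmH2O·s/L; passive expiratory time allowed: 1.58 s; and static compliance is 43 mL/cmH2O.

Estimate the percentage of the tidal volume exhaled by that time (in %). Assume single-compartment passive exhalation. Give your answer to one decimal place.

94.1

τ = R × C = 13.0 × 43 mL/cmH2O = 13.0 × 0.043 L/cmH2O = 0.559 s.
Passive exhalation: V(t)/V₀ = e^(−t/τ) = e^(−1.58/0.559) = 0.05922.
Fraction exhaled = 1 − 0.05922 = 0.9408 → 94.08%.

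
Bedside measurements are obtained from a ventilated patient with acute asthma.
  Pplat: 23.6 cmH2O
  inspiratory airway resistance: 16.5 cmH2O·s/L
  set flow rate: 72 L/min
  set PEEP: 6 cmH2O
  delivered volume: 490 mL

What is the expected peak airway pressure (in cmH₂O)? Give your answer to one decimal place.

Flow: 72 L/min ÷ 60 = 1.2 L/s.
PIP = Pplat + Raw × flow = 23.6 + 16.5 × 1.2 = 23.6 + 19.8 = 43.4 cmH2O.

43.4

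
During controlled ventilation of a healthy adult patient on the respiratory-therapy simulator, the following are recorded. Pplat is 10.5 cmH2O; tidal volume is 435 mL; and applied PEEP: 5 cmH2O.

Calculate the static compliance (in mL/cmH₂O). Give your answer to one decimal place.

79.1

Cstat = Vt / (Pplat − PEEP) = 435 / (10.5 − 5) = 435 / 5.5 = 79.091 mL/cmH2O.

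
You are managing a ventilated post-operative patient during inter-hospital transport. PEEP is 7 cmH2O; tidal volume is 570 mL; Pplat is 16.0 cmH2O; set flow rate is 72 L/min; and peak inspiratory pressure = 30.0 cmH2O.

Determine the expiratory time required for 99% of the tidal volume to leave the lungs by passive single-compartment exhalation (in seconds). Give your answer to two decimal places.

Flow: 72 L/min ÷ 60 = 1.2 L/s.
R = (PIP − Pplat)/V̇ = (30.0 − 16.0) / 1.2 = 14.0/1.2 = 11.667 cmH2O·s/L.
C = Vt/(Pplat − PEEP) = 570.0 / (16.0 − 7) = 570.0/9.0 = 63.333 mL/cmH2O.
τ = R × C = 11.667 × 0.06333 L/cmH2O = 0.7389 s.
t = −τ·ln(1 − 0.99) = −0.7389·ln(0.01) = 3.403 s.

3.40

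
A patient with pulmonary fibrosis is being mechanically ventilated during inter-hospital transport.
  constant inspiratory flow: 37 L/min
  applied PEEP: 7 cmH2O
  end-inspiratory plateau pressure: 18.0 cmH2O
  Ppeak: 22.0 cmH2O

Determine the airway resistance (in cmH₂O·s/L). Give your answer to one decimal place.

Flow: 37 L/min ÷ 60 = 0.6167 L/s.
Raw = (PIP − Pplat) / flow = (22.0 − 18.0) / 0.6167 = 4.0 / 0.6167 = 6.486 cmH2O·s/L.

6.5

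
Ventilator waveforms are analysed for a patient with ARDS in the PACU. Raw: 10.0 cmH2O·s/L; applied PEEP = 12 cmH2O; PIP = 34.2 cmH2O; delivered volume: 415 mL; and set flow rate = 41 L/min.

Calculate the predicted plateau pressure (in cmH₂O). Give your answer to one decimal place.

27.4

Flow: 41 L/min ÷ 60 = 0.6833 L/s.
Pplat = PIP − Raw × flow = 34.2 − 10.0 × 0.6833 = 34.2 − 6.833 = 27.367 cmH2O.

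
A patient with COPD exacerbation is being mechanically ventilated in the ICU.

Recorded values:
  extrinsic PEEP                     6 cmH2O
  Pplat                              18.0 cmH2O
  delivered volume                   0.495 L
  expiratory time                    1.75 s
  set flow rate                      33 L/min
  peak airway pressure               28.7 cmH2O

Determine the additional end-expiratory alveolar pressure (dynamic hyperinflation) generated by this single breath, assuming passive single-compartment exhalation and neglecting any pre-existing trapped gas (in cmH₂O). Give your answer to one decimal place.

1.4

Flow: 33 L/min ÷ 60 = 0.55 L/s.
R = (PIP − Pplat)/V̇ = (28.7 − 18.0) / 0.55 = 10.7/0.55 = 19.455 cmH2O·s/L.
C = Vt/(Pplat − PEEP) = 495.0 / (18.0 − 6) = 495.0/12.0 = 41.25 mL/cmH2O.
τ = R × C = 19.455 × 0.04125 L/cmH2O = 0.8025 s.
Fraction remaining = e^(−Te/τ) = e^(−1.75/0.8025) = 0.113; trapped volume = 495.0 × 0.113 = 55.935 mL.
Additional alveolar pressure from trapping ≈ V_trapped / C = 55.935 / 41.25 = 1.356 cmH2O.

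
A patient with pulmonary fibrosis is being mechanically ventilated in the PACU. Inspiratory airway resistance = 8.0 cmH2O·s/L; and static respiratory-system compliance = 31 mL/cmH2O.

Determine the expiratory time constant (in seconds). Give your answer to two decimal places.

0.25

τ = R × C = 8.0 × 31 mL/cmH2O = 8.0 × 0.031 L/cmH2O = 0.248 s.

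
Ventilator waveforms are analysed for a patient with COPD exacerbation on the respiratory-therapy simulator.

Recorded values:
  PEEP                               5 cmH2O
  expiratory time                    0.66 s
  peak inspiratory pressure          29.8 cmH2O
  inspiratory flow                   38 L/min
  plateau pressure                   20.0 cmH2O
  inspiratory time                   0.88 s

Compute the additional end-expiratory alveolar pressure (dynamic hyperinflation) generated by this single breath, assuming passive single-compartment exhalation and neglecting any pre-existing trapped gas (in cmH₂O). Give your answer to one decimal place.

Flow: 38 L/min ÷ 60 = 0.6333 L/s.
Vt = flow × Ti = 0.6333 L/s × 0.88 s × 1000 mL/L = 557.3 mL.
R = (PIP − Pplat)/V̇ = (29.8 − 20.0) / 0.6333 = 9.8/0.6333 = 15.474 cmH2O·s/L.
C = Vt/(Pplat − PEEP) = 557.3 / (20.0 − 5) = 557.3/15.0 = 37.153 mL/cmH2O.
τ = R × C = 15.474 × 0.03715 L/cmH2O = 0.5749 s.
Fraction remaining = e^(−Te/τ) = e^(−0.66/0.5749) = 0.3173; trapped volume = 557.3 × 0.3173 = 176.83 mL.
Additional alveolar pressure from trapping ≈ V_trapped / C = 176.83 / 37.153 = 4.76 cmH2O.

4.8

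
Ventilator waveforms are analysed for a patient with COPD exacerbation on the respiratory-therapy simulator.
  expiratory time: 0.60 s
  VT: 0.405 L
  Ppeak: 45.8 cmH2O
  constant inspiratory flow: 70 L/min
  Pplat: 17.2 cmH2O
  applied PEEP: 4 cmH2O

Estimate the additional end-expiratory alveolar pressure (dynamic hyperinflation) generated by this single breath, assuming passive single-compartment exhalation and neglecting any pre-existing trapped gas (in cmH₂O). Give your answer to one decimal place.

5.9

Flow: 70 L/min ÷ 60 = 1.1667 L/s.
R = (PIP − Pplat)/V̇ = (45.8 − 17.2) / 1.1667 = 28.6/1.1667 = 24.514 cmH2O·s/L.
C = Vt/(Pplat − PEEP) = 405.0 / (17.2 − 4) = 405.0/13.2 = 30.682 mL/cmH2O.
τ = R × C = 24.514 × 0.03068 L/cmH2O = 0.7521 s.
Fraction remaining = e^(−Te/τ) = e^(−0.60/0.7521) = 0.4503; trapped volume = 405.0 × 0.4503 = 182.37 mL.
Additional alveolar pressure from trapping ≈ V_trapped / C = 182.37 / 30.682 = 5.944 cmH2O.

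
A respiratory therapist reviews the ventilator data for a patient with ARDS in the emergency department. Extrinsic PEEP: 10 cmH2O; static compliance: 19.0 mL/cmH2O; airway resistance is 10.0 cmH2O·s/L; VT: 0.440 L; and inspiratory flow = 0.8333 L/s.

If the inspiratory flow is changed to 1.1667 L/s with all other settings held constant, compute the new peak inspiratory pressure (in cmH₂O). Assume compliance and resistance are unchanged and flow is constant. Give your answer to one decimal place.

44.8

PIP = Vt/C + R·V̇ + PEEP (constant-flow equation of motion).
Only the resistive term changes: ΔPIP = R × ΔV̇ = 10.0 × (1.1667 − 0.8333) = 10.0 × 0.3334 = 3.334 cmH2O.
Original PIP = 440/19.0 + 10.0×0.8333 + 10 = 41.491 cmH2O; new PIP = 41.491 + (3.334) = 44.825 cmH2O.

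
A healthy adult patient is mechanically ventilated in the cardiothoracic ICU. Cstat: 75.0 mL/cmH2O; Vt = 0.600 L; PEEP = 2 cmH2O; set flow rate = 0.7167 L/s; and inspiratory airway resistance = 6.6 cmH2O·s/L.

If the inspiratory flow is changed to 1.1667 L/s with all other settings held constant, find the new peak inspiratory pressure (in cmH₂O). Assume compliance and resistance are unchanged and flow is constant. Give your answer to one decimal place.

17.7

PIP = Vt/C + R·V̇ + PEEP (constant-flow equation of motion).
Only the resistive term changes: ΔPIP = R × ΔV̇ = 6.6 × (1.1667 − 0.7167) = 6.6 × 0.45 = 2.97 cmH2O.
Original PIP = 600/75.0 + 6.6×0.7167 + 2 = 14.73 cmH2O; new PIP = 14.73 + (2.97) = 17.7 cmH2O.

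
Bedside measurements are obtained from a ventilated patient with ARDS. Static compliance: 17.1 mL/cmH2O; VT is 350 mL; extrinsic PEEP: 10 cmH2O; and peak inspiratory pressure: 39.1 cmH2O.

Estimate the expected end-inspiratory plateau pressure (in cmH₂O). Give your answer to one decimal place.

Pplat = PEEP + Vt / Cstat = 10 + 350 / 17.1 = 10 + 20.468 = 30.468 cmH2O.

30.5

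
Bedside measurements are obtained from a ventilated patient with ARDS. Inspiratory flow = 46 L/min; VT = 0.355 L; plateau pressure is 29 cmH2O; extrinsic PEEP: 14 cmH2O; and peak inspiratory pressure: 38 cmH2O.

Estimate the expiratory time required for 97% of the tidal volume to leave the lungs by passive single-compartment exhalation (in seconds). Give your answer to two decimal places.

0.97

Flow: 46 L/min ÷ 60 = 0.7667 L/s.
R = (PIP − Pplat)/V̇ = (38 − 29) / 0.7667 = 9.0/0.7667 = 11.739 cmH2O·s/L.
C = Vt/(Pplat − PEEP) = 355.0 / (29 − 14) = 355.0/15.0 = 23.667 mL/cmH2O.
τ = R × C = 11.739 × 0.02367 L/cmH2O = 0.2779 s.
t = −τ·ln(1 − 0.97) = −0.2779·ln(0.03) = 0.9745 s.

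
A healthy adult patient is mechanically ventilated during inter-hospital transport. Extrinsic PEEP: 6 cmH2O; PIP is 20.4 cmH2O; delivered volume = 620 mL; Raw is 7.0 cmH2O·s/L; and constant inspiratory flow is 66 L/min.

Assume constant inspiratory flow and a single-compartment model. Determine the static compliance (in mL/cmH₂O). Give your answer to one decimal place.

92.5

Flow: 66 L/min ÷ 60 = 1.1 L/s.
Equation of motion (constant flow): PIP = Vt/C + R·V̇ + PEEP.
Vt/C = PIP − R·V̇ − PEEP = 20.4 − 7.0×1.1 − 6 = 20.4 − 7.7 − 6 = 6.7 cmH2O.
C = Vt / 6.7 = 620 / 6.7 = 92.537 mL/cmH2O.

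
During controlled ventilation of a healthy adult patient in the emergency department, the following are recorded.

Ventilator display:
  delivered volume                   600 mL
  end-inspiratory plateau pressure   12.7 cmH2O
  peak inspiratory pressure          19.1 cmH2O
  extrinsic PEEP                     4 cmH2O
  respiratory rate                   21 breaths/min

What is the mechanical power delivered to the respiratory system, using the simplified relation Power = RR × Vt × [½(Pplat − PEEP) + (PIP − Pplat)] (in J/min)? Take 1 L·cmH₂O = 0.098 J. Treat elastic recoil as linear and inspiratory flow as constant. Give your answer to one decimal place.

Per-breath work = Vt × [½(Pplat−PEEP) + (PIP−Pplat)] = 0.600 × [0.5×8.7 + 6.4] = 0.600 × 10.75 = 6.45 L·cmH2O.
Power = 21 × 6.45 = 135.45 L·cmH2O/min.
× 0.098 J/(L·cmH2O) → 13.274 J/min.

13.3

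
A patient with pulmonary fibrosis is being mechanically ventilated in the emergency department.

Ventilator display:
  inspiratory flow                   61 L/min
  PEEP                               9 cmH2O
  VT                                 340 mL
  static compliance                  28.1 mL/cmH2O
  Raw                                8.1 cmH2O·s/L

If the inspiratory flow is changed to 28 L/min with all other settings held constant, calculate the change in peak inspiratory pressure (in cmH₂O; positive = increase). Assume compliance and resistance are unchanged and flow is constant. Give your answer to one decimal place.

Flow: 61 L/min ÷ 60 = 1.0167 L/s.
New flow: 28 L/min ÷ 60 = 0.4667 L/s.
PIP = Vt/C + R·V̇ + PEEP (constant-flow equation of motion).
Only the resistive term changes: ΔPIP = R × ΔV̇ = 8.1 × (0.4667 − 1.0167) = 8.1 × -0.55 = -4.455 cmH2O.

-4.5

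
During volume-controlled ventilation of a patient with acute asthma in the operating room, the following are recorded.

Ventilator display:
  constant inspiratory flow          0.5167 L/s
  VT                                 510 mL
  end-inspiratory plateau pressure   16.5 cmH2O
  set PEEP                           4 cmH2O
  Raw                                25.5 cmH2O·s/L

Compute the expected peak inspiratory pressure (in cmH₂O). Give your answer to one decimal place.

29.7

PIP = Pplat + Raw × flow = 16.5 + 25.5 × 0.5167 = 16.5 + 13.176 = 29.676 cmH2O.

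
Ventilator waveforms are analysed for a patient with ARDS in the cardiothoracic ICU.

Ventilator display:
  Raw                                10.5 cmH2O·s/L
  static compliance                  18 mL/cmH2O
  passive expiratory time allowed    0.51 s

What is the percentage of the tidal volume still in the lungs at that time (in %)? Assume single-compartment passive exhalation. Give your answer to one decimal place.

6.7

τ = R × C = 10.5 × 18 mL/cmH2O = 10.5 × 0.018 L/cmH2O = 0.189 s.
Passive exhalation: V(t)/V₀ = e^(−t/τ) = e^(−0.51/0.189) = 0.06731.
Fraction remaining = 0.06731 → 6.731%.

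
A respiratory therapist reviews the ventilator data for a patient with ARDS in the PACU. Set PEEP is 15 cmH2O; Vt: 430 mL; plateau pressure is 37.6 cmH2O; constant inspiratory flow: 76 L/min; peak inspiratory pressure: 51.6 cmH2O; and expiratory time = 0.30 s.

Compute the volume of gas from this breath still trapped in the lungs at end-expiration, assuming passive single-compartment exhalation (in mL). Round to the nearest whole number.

103

Flow: 76 L/min ÷ 60 = 1.2667 L/s.
R = (PIP − Pplat)/V̇ = (51.6 − 37.6) / 1.2667 = 14.0/1.2667 = 11.052 cmH2O·s/L.
C = Vt/(Pplat − PEEP) = 430.0 / (37.6 − 15) = 430.0/22.6 = 19.027 mL/cmH2O.
τ = R × C = 11.052 × 0.01903 L/cmH2O = 0.2103 s.
Fraction remaining = e^(−Te/τ) = e^(−0.30/0.2103) = 0.2401.
Trapped volume = 430.0 × 0.2401 = 103.24 mL.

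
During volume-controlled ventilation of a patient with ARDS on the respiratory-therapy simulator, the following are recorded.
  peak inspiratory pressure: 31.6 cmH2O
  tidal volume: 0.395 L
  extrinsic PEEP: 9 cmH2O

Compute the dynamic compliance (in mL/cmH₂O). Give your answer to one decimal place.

17.5

Dynamic compliance = Vt / (PIP − PEEP) = 395 / (31.6 − 9) = 395 / 22.6 = 17.478 mL/cmH2O.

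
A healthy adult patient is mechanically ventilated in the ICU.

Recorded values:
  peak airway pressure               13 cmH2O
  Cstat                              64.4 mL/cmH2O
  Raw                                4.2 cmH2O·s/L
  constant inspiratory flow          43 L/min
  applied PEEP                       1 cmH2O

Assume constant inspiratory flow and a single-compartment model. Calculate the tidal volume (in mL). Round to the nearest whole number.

Flow: 43 L/min ÷ 60 = 0.7167 L/s.
Equation of motion (constant flow): PIP = Vt/C + R·V̇ + PEEP.
Vt/C = PIP − R·V̇ − PEEP = 13 − 3.01 − 1 = 8.99 cmH2O.
Vt = C × 8.99 = 64.4 × 8.99 = 578.96 mL.

579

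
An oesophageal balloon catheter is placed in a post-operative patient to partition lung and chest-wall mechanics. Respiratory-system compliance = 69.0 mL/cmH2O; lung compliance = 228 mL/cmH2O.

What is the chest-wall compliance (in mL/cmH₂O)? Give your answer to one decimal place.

98.9

1/Ccw = 1/Crs − 1/CL.
1/Ccw = 1/69.0 − 1/228 = 0.01011.
Ccw = 98.912 mL/cmH2O.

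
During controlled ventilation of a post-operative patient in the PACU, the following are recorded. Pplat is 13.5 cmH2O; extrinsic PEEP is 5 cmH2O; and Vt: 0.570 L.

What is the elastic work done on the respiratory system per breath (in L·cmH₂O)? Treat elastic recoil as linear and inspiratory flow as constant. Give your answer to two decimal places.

2.42

Elastic work ≈ ½ × (Pplat − PEEP) × Vt = 0.5 × (13.5 − 5) × 0.570 L = 0.5 × 8.5 × 0.570 = 2.423 L·cmH2O.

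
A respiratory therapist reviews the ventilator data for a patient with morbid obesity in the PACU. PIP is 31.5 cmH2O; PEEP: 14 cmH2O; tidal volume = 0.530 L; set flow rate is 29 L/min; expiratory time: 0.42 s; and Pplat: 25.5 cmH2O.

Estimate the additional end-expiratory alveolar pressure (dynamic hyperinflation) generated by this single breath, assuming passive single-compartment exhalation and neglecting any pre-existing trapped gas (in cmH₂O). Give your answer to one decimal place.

5.5

Flow: 29 L/min ÷ 60 = 0.4833 L/s.
R = (PIP − Pplat)/V̇ = (31.5 − 25.5) / 0.4833 = 6.0/0.4833 = 12.415 cmH2O·s/L.
C = Vt/(Pplat − PEEP) = 530.0 / (25.5 − 14) = 530.0/11.5 = 46.087 mL/cmH2O.
τ = R × C = 12.415 × 0.04609 L/cmH2O = 0.5722 s.
Fraction remaining = e^(−Te/τ) = e^(−0.42/0.5722) = 0.48; trapped volume = 530.0 × 0.48 = 254.4 mL.
Additional alveolar pressure from trapping ≈ V_trapped / C = 254.4 / 46.087 = 5.52 cmH2O.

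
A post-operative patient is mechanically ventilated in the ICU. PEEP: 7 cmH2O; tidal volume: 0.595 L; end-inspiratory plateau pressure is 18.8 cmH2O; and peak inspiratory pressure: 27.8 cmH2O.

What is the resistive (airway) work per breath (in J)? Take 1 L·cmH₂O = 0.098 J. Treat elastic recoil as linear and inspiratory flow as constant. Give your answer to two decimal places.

0.52

With constant inspiratory flow the resistive pressure is constant at PIP − Pplat = 27.8 − 18.8 = 9.0 cmH2O, so resistive work = 9.0 × 0.595 = 5.355 L·cmH2O.
× 0.098 J/(L·cmH2O) → 0.5248 J.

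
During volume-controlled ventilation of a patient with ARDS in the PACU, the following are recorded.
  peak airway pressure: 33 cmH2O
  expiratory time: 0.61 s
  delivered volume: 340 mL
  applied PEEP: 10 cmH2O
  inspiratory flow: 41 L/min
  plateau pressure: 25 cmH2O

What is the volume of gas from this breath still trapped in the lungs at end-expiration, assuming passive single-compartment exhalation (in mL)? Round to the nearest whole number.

34

Flow: 41 L/min ÷ 60 = 0.6833 L/s.
R = (PIP − Pplat)/V̇ = (33 − 25) / 0.6833 = 8.0/0.6833 = 11.708 cmH2O·s/L.
C = Vt/(Pplat − PEEP) = 340.0 / (25 − 10) = 340.0/15.0 = 22.667 mL/cmH2O.
τ = R × C = 11.708 × 0.02267 L/cmH2O = 0.2654 s.
Fraction remaining = e^(−Te/τ) = e^(−0.61/0.2654) = 0.1004.
Trapped volume = 340.0 × 0.1004 = 34.136 mL.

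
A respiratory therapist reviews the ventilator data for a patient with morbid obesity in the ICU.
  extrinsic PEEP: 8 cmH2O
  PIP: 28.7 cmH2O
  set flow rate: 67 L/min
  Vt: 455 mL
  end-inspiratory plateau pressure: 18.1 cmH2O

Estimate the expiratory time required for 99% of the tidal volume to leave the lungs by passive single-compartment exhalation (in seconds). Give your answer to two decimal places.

1.97

Flow: 67 L/min ÷ 60 = 1.1167 L/s.
R = (PIP − Pplat)/V̇ = (28.7 − 18.1) / 1.1167 = 10.6/1.1167 = 9.492 cmH2O·s/L.
C = Vt/(Pplat − PEEP) = 455.0 / (18.1 − 8) = 455.0/10.1 = 45.05 mL/cmH2O.
τ = R × C = 9.492 × 0.04505 L/cmH2O = 0.4276 s.
t = −τ·ln(1 − 0.99) = −0.4276·ln(0.01) = 1.969 s.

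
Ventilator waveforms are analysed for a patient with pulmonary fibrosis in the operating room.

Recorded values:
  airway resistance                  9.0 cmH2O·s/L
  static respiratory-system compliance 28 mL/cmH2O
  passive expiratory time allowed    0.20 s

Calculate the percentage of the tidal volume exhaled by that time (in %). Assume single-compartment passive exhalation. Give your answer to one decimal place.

τ = R × C = 9.0 × 28 mL/cmH2O = 9.0 × 0.028 L/cmH2O = 0.252 s.
Passive exhalation: V(t)/V₀ = e^(−t/τ) = e^(−0.20/0.252) = 0.4522.
Fraction exhaled = 1 − 0.4522 = 0.5478 → 54.78%.

54.8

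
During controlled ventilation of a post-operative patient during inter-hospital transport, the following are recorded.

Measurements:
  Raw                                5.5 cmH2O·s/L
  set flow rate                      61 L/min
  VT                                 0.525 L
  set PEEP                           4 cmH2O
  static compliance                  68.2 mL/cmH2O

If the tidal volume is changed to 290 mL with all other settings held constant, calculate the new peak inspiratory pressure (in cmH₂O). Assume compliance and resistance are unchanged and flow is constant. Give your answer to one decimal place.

Flow: 61 L/min ÷ 60 = 1.0167 L/s.
PIP = Vt/C + R·V̇ + PEEP (constant-flow equation of motion).
Only the elastic term changes: ΔPIP = ΔVt / C = (290 − 525) / 68.2 = -3.446 cmH2O.
Original PIP = 525/68.2 + 5.5×1.0167 + 4 = 17.29 cmH2O; new PIP = 17.29 + (-3.446) = 13.844 cmH2O.

13.8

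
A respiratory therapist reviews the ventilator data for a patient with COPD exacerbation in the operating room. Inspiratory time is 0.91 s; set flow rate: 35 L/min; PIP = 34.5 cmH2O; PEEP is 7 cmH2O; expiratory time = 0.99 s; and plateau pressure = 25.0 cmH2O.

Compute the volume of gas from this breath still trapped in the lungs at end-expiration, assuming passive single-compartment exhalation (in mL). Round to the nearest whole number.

68

Flow: 35 L/min ÷ 60 = 0.5833 L/s.
Vt = flow × Ti = 0.5833 L/s × 0.91 s × 1000 mL/L = 530.8 mL.
R = (PIP − Pplat)/V̇ = (34.5 − 25.0) / 0.5833 = 9.5/0.5833 = 16.287 cmH2O·s/L.
C = Vt/(Pplat − PEEP) = 530.8 / (25.0 − 7) = 530.8/18.0 = 29.489 mL/cmH2O.
τ = R × C = 16.287 × 0.02949 L/cmH2O = 0.4803 s.
Fraction remaining = e^(−Te/τ) = e^(−0.99/0.4803) = 0.1273.
Trapped volume = 530.8 × 0.1273 = 67.571 mL.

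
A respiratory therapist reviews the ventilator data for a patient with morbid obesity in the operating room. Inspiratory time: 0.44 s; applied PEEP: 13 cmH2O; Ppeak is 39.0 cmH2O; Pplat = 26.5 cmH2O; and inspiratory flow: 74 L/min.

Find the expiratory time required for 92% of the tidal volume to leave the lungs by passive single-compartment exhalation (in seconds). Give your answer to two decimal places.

1.03

Flow: 74 L/min ÷ 60 = 1.2333 L/s.
Vt = flow × Ti = 1.2333 L/s × 0.44 s × 1000 mL/L = 542.65 mL.
R = (PIP − Pplat)/V̇ = (39.0 − 26.5) / 1.2333 = 12.5/1.2333 = 10.135 cmH2O·s/L.
C = Vt/(Pplat − PEEP) = 542.65 / (26.5 − 13) = 542.65/13.5 = 40.196 mL/cmH2O.
τ = R × C = 10.135 × 0.0402 L/cmH2O = 0.4074 s.
t = −τ·ln(1 − 0.92) = −0.4074·ln(0.08) = 1.029 s.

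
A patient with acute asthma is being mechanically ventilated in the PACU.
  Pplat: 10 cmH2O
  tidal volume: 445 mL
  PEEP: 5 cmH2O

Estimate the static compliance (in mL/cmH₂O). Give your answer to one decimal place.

Cstat = Vt / (Pplat − PEEP) = 445 / (10 − 5) = 445 / 5.0 = 89.0 mL/cmH2O.

89.0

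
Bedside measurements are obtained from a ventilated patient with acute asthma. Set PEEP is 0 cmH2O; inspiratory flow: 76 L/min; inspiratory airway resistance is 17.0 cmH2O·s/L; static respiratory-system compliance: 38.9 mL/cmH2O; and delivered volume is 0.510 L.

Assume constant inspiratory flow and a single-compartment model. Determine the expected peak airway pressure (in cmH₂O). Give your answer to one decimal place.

Flow: 76 L/min ÷ 60 = 1.2667 L/s.
Equation of motion (constant flow): PIP = Vt/C + R·V̇ + PEEP.
PIP = 510/38.9 + 17.0×1.2667 + 0 = 13.111 + 21.534 + 0 = 34.645 cmH2O.

34.6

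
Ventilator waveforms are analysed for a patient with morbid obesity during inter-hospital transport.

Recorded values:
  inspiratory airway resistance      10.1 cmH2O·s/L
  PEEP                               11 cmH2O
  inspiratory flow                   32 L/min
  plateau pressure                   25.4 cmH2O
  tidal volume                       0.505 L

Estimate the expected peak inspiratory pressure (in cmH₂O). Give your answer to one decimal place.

Flow: 32 L/min ÷ 60 = 0.5333 L/s.
PIP = Pplat + Raw × flow = 25.4 + 10.1 × 0.5333 = 25.4 + 5.386 = 30.786 cmH2O.

30.8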